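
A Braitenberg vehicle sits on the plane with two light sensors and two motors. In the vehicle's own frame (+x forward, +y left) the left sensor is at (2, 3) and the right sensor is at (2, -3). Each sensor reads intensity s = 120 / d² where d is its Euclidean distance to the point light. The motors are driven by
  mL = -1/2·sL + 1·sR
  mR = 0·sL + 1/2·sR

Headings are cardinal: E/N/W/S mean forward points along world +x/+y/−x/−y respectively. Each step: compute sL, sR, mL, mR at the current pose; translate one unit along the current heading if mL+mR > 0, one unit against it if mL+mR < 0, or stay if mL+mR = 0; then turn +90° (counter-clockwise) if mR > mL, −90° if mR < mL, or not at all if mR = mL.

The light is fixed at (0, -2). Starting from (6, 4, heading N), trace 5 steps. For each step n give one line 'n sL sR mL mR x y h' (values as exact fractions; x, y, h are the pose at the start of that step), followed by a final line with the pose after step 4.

0 120/73 24/29 12/2117 12/29 6 4 N
1 15/4 30/29 -195/232 15/29 6 5 W
2 24/25 120/41 2508/1025 60/41 7 5 S
3 60/17 60/53 -570/901 30/53 7 4 W
4 120/137 120/41 13980/5617 60/41 8 4 S
final 8 3 W

n=0: pose=(6,4,N); sL=120/73, sR=24/29; mL=12/2117, mR=12/29; mL+mR=888/2117 → advance +1; mR−mL=864/2117 → turn +1·90°
n=1: pose=(6,5,W); sL=15/4, sR=30/29; mL=-195/232, mR=15/29; mL+mR=-75/232 → advance -1; mR−mL=315/232 → turn +1·90°
n=2: pose=(7,5,S); sL=24/25, sR=120/41; mL=2508/1025, mR=60/41; mL+mR=4008/1025 → advance +1; mR−mL=-1008/1025 → turn -1·90°
n=3: pose=(7,4,W); sL=60/17, sR=60/53; mL=-570/901, mR=30/53; mL+mR=-60/901 → advance -1; mR−mL=1080/901 → turn +1·90°
n=4: pose=(8,4,S); sL=120/137, sR=120/41; mL=13980/5617, mR=60/41; mL+mR=22200/5617 → advance +1; mR−mL=-5760/5617 → turn -1·90°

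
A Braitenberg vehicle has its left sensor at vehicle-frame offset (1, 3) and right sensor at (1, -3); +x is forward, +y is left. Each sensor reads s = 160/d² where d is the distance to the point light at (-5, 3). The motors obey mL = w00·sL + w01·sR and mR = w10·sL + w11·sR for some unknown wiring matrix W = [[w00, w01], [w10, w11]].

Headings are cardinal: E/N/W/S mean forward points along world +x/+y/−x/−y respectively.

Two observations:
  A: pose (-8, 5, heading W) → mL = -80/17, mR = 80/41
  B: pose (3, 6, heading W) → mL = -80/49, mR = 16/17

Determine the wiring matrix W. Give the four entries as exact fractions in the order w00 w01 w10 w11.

-1/2 0 0 1/2

obs A: pose=(-8,5,W) → sL=160/17, sR=160/41, mL=-80/17, mR=80/41
obs B: pose=(3,6,W) → sL=160/49, sR=32/17, mL=-80/49, mR=16/17
sensor matrix S = [[160/17, 160/41], [160/49, 32/17]]; det S = 2887680/580601
solve [mL_A; mL_B] = S·[w00; w01] and [mR_A; mR_B] = S·[w10; w11]:
  w00 = -1/2, w01 = 0, w10 = 0, w11 = 1/2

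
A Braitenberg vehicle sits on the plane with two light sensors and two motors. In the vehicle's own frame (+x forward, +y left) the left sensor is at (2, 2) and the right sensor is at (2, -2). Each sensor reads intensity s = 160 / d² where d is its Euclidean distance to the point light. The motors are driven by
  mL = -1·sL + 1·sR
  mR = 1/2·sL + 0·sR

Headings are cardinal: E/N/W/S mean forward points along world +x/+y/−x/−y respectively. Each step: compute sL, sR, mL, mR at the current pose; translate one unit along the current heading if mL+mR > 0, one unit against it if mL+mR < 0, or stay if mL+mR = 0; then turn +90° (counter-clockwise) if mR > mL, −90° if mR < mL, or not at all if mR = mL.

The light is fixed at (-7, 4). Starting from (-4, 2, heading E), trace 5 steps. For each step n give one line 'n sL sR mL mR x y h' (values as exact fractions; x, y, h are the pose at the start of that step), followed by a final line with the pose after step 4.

0 32/5 160/41 -512/205 16/5 -4 2 E
1 40 40/9 -320/9 20 -3 2 N
2 160/29 32 768/29 80/29 -3 1 W
3 80 80/13 -960/13 40 -4 1 N
4 160/37 32 1024/37 80/37 -4 0 W
final -5 0 N

n=0: pose=(-4,2,E); sL=32/5, sR=160/41; mL=-512/205, mR=16/5; mL+mR=144/205 → advance +1; mR−mL=1168/205 → turn +1·90°
n=1: pose=(-3,2,N); sL=40, sR=40/9; mL=-320/9, mR=20; mL+mR=-140/9 → advance -1; mR−mL=500/9 → turn +1·90°
n=2: pose=(-3,1,W); sL=160/29, sR=32; mL=768/29, mR=80/29; mL+mR=848/29 → advance +1; mR−mL=-688/29 → turn -1·90°
n=3: pose=(-4,1,N); sL=80, sR=80/13; mL=-960/13, mR=40; mL+mR=-440/13 → advance -1; mR−mL=1480/13 → turn +1·90°
n=4: pose=(-4,0,W); sL=160/37, sR=32; mL=1024/37, mR=80/37; mL+mR=1104/37 → advance +1; mR−mL=-944/37 → turn -1·90°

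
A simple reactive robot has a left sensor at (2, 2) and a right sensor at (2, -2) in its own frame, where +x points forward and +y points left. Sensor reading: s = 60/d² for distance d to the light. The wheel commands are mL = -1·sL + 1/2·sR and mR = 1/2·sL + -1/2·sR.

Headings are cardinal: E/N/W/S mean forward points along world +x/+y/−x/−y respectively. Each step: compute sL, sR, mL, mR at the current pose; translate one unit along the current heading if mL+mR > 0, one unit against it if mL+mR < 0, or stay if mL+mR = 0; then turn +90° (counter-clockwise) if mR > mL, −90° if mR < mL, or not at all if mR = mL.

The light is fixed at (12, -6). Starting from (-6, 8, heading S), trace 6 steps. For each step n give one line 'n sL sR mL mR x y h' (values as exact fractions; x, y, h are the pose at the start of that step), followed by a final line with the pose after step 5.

n=0: pose=(-6,8,S); sL=3/20, sR=15/136; mL=-129/1360, mR=27/1360; mL+mR=-3/40 → advance -1; mR−mL=39/340 → turn +1·90°
n=1: pose=(-6,9,E); sL=12/109, sR=12/85; mL=-366/9265, mR=-144/9265; mL+mR=-6/109 → advance -1; mR−mL=222/9265 → turn +1·90°
n=2: pose=(-7,9,N); sL=6/73, sR=30/289; mL=-639/21097, mR=-228/21097; mL+mR=-3/73 → advance -1; mR−mL=411/21097 → turn +1·90°
n=3: pose=(-7,8,W); sL=4/39, sR=60/697; mL=-1618/27183, mR=224/27183; mL+mR=-2/39 → advance -1; mR−mL=614/9061 → turn +1·90°
n=4: pose=(-6,8,S); sL=3/20, sR=15/136; mL=-129/1360, mR=27/1360; mL+mR=-3/40 → advance -1; mR−mL=39/340 → turn +1·90°
n=5: pose=(-6,9,E); sL=12/109, sR=12/85; mL=-366/9265, mR=-144/9265; mL+mR=-6/109 → advance -1; mR−mL=222/9265 → turn +1·90°

0 3/20 15/136 -129/1360 27/1360 -6 8 S
1 12/109 12/85 -366/9265 -144/9265 -6 9 E
2 6/73 30/289 -639/21097 -228/21097 -7 9 N
3 4/39 60/697 -1618/27183 224/27183 -7 8 W
4 3/20 15/136 -129/1360 27/1360 -6 8 S
5 12/109 12/85 -366/9265 -144/9265 -6 9 E
final -7 9 N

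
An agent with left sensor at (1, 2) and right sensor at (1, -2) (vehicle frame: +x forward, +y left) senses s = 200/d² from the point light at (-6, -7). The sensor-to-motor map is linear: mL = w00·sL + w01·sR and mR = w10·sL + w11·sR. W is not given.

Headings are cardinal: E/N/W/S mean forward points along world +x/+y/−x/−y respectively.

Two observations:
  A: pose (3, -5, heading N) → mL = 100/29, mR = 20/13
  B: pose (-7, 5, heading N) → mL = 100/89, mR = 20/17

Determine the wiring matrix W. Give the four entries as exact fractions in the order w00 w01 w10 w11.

1 0 0 1

obs A: pose=(3,-5,N) → sL=100/29, sR=20/13, mL=100/29, mR=20/13
obs B: pose=(-7,5,N) → sL=100/89, sR=20/17, mL=100/89, mR=20/17
sensor matrix S = [[100/29, 20/13], [100/89, 20/17]]; det S = 1328000/570401
solve [mL_A; mL_B] = S·[w00; w01] and [mR_A; mR_B] = S·[w10; w11]:
  w00 = 1, w01 = 0, w10 = 0, w11 = 1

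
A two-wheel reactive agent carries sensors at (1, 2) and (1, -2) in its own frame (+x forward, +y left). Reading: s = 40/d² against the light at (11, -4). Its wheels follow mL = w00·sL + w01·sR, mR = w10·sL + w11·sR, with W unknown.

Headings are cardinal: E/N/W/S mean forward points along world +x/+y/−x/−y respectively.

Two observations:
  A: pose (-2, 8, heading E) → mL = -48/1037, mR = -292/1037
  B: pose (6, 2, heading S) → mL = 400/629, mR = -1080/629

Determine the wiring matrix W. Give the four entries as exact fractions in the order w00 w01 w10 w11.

obs A: pose=(-2,8,E) → sL=2/17, sR=10/61, mL=-48/1037, mR=-292/1037
obs B: pose=(6,2,S) → sL=20/17, sR=20/37, mL=400/629, mR=-1080/629
sensor matrix S = [[2/17, 10/61], [20/17, 20/37]]; det S = -4960/38369
solve [mL_A; mL_B] = S·[w00; w01] and [mR_A; mR_B] = S·[w10; w11]:
  w00 = 1, w01 = -1, w10 = -1, w11 = -1

1 -1 -1 -1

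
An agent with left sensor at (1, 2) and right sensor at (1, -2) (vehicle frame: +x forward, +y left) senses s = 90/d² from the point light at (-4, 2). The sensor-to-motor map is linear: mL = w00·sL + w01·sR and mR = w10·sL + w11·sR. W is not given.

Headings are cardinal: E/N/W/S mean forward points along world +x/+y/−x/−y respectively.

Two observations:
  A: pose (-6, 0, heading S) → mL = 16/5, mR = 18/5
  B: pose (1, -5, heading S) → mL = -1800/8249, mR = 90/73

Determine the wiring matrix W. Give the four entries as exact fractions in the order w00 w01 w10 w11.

1/2 -1/2 0 1

obs A: pose=(-6,0,S) → sL=10, sR=18/5, mL=16/5, mR=18/5
obs B: pose=(1,-5,S) → sL=90/113, sR=90/73, mL=-1800/8249, mR=90/73
sensor matrix S = [[10, 18/5], [90/113, 90/73]]; det S = 78048/8249
solve [mL_A; mL_B] = S·[w00; w01] and [mR_A; mR_B] = S·[w10; w11]:
  w00 = 1/2, w01 = -1/2, w10 = 0, w11 = 1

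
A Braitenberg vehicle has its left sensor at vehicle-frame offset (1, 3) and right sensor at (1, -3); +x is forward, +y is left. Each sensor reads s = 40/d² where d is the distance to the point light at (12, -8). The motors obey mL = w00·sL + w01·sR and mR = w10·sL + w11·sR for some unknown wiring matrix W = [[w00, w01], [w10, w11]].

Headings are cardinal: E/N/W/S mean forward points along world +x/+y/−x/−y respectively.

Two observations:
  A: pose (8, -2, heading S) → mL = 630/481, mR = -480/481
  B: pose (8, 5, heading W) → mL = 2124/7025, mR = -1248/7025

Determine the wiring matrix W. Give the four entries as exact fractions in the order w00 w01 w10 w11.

1/2 1 -1 1

obs A: pose=(8,-2,S) → sL=20/13, sR=20/37, mL=630/481, mR=-480/481
obs B: pose=(8,5,W) → sL=8/25, sR=40/281, mL=2124/7025, mR=-1248/7025
sensor matrix S = [[20/13, 20/37], [8/25, 40/281]]; det S = 31104/675805
solve [mL_A; mL_B] = S·[w00; w01] and [mR_A; mR_B] = S·[w10; w11]:
  w00 = 1/2, w01 = 1, w10 = -1, w11 = 1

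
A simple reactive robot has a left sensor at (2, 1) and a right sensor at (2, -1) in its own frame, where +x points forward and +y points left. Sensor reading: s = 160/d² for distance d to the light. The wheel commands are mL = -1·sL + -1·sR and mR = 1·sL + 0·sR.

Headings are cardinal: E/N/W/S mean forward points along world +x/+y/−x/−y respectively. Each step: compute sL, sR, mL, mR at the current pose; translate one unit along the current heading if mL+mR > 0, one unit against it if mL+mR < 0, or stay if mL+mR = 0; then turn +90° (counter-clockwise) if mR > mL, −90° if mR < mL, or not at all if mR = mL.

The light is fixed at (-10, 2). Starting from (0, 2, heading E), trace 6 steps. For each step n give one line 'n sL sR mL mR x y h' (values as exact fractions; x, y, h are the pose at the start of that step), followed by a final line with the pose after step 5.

n=0: pose=(0,2,E); sL=32/29, sR=32/29; mL=-64/29, mR=32/29; mL+mR=-32/29 → advance -1; mR−mL=96/29 → turn +1·90°
n=1: pose=(-1,2,N); sL=40/17, sR=20/13; mL=-860/221, mR=40/17; mL+mR=-20/13 → advance -1; mR−mL=1380/221 → turn +1·90°
n=2: pose=(-1,1,W); sL=160/53, sR=160/49; mL=-16320/2597, mR=160/53; mL+mR=-160/49 → advance -1; mR−mL=24160/2597 → turn +1·90°
n=3: pose=(0,1,S); sL=16/13, sR=16/9; mL=-352/117, mR=16/13; mL+mR=-16/9 → advance -1; mR−mL=496/117 → turn +1·90°
n=4: pose=(0,2,E); sL=32/29, sR=32/29; mL=-64/29, mR=32/29; mL+mR=-32/29 → advance -1; mR−mL=96/29 → turn +1·90°
n=5: pose=(-1,2,N); sL=40/17, sR=20/13; mL=-860/221, mR=40/17; mL+mR=-20/13 → advance -1; mR−mL=1380/221 → turn +1·90°

0 32/29 32/29 -64/29 32/29 0 2 E
1 40/17 20/13 -860/221 40/17 -1 2 N
2 160/53 160/49 -16320/2597 160/53 -1 1 W
3 16/13 16/9 -352/117 16/13 0 1 S
4 32/29 32/29 -64/29 32/29 0 2 E
5 40/17 20/13 -860/221 40/17 -1 2 N
final -1 1 W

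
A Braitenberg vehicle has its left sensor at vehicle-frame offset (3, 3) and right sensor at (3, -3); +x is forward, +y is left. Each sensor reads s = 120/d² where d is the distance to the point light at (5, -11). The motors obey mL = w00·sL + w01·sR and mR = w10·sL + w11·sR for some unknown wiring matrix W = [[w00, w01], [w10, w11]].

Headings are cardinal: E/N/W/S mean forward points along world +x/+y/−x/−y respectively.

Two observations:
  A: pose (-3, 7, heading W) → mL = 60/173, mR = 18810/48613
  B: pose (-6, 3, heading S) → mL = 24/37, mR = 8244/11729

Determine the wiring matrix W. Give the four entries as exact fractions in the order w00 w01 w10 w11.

1 0 1/2 1

obs A: pose=(-3,7,W) → sL=60/173, sR=60/281, mL=60/173, mR=18810/48613
obs B: pose=(-6,3,S) → sL=24/37, sR=120/317, mL=24/37, mR=8244/11729
sensor matrix S = [[60/173, 60/281], [24/37, 120/317]]; det S = -4112640/570181877
solve [mL_A; mL_B] = S·[w00; w01] and [mR_A; mR_B] = S·[w10; w11]:
  w00 = 1, w01 = 0, w10 = 1/2, w11 = 1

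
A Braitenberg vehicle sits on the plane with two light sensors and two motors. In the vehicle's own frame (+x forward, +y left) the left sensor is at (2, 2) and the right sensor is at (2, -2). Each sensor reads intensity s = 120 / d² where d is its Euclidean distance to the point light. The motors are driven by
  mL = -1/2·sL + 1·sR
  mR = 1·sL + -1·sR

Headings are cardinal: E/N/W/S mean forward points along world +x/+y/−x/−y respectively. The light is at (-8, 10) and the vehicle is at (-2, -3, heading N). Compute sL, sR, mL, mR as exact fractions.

120/137 24/37 1068/5069 1152/5069

left sensor world pos  = (-4, -1); dL² = 137
right sensor world pos = (0, -1); dR² = 185
sL = 120/137 = 120/137
sR = 120/185 = 24/37
mL = -1/2·sL + 1·sR = 1068/5069
mR = 1·sL + -1·sR = 1152/5069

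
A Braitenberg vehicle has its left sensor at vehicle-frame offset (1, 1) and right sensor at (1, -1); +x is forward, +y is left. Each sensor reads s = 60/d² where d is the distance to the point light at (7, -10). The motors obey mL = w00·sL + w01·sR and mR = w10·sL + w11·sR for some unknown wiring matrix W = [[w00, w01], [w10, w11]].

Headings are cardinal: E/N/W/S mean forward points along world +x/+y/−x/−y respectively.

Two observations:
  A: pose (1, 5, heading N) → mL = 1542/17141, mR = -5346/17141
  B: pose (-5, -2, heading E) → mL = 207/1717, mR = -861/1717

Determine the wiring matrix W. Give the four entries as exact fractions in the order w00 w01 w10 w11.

1 -1/2 -1/2 -1

obs A: pose=(1,5,N) → sL=12/61, sR=60/281, mL=1542/17141, mR=-5346/17141
obs B: pose=(-5,-2,E) → sL=30/101, sR=6/17, mL=207/1717, mR=-861/1717
sensor matrix S = [[12/61, 60/281], [30/101, 6/17]]; det S = 176832/29431097
solve [mL_A; mL_B] = S·[w00; w01] and [mR_A; mR_B] = S·[w10; w11]:
  w00 = 1, w01 = -1/2, w10 = -1/2, w11 = -1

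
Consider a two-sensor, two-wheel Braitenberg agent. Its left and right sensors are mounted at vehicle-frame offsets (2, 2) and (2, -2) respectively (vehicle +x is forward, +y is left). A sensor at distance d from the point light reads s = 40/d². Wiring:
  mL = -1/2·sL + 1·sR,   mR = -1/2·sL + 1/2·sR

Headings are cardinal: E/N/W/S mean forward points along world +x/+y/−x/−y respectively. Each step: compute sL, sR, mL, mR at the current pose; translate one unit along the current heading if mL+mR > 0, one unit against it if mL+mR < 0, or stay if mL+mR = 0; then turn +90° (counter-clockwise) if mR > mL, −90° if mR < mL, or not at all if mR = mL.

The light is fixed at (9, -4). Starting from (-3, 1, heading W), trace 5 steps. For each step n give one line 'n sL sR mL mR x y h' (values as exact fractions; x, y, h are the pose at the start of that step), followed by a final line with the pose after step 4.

0 8/41 8/49 132/2009 -32/2009 -3 1 W
1 20/137 4/17 378/2329 104/2329 -4 1 N
2 8/37 40/137 932/5069 192/5069 -4 2 E
3 10/29 10/53 25/1537 -120/1537 -3 2 S
4 40/221 40/277 3300/61217 -1120/61217 -3 3 W
final -4 3 N

n=0: pose=(-3,1,W); sL=8/41, sR=8/49; mL=132/2009, mR=-32/2009; mL+mR=100/2009 → advance +1; mR−mL=-4/49 → turn -1·90°
n=1: pose=(-4,1,N); sL=20/137, sR=4/17; mL=378/2329, mR=104/2329; mL+mR=482/2329 → advance +1; mR−mL=-2/17 → turn -1·90°
n=2: pose=(-4,2,E); sL=8/37, sR=40/137; mL=932/5069, mR=192/5069; mL+mR=1124/5069 → advance +1; mR−mL=-20/137 → turn -1·90°
n=3: pose=(-3,2,S); sL=10/29, sR=10/53; mL=25/1537, mR=-120/1537; mL+mR=-95/1537 → advance -1; mR−mL=-5/53 → turn -1·90°
n=4: pose=(-3,3,W); sL=40/221, sR=40/277; mL=3300/61217, mR=-1120/61217; mL+mR=2180/61217 → advance +1; mR−mL=-20/277 → turn -1·90°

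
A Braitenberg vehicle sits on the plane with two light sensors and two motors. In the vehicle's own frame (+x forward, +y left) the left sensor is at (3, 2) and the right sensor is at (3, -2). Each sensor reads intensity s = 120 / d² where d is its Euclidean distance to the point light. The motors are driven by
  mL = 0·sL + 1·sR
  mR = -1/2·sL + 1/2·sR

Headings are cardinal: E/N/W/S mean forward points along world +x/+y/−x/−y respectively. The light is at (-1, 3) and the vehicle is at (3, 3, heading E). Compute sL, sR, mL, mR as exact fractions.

left sensor world pos  = (6, 5); dL² = 53
right sensor world pos = (6, 1); dR² = 53
sL = 120/53 = 120/53
sR = 120/53 = 120/53
mL = 0·sL + 1·sR = 120/53
mR = -1/2·sL + 1/2·sR = 0

120/53 120/53 120/53 0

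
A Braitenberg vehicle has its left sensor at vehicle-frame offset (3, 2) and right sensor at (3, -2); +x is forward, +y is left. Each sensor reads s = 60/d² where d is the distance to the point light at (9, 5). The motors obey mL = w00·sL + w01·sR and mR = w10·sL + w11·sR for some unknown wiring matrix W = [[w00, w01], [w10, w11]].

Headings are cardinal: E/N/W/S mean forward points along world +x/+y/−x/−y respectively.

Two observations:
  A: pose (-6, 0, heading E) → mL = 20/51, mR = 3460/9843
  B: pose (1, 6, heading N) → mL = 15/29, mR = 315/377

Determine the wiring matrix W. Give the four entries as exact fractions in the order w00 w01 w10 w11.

1 0 1/2 1/2

obs A: pose=(-6,0,E) → sL=20/51, sR=60/193, mL=20/51, mR=3460/9843
obs B: pose=(1,6,N) → sL=15/29, sR=15/13, mL=15/29, mR=315/377
sensor matrix S = [[20/51, 60/193], [15/29, 15/13]]; det S = 360800/1236937
solve [mL_A; mL_B] = S·[w00; w01] and [mR_A; mR_B] = S·[w10; w11]:
  w00 = 1, w01 = 0, w10 = 1/2, w11 = 1/2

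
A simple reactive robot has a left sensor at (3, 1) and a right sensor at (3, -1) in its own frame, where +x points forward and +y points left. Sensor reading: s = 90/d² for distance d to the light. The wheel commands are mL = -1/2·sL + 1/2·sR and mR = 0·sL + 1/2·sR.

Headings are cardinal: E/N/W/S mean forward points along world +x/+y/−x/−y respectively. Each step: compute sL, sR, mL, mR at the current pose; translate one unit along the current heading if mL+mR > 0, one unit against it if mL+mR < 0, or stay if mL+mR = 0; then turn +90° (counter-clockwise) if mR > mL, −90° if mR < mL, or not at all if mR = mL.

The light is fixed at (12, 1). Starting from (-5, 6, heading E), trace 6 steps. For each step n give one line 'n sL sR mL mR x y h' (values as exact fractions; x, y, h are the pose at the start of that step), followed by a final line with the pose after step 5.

0 45/116 45/106 225/12296 45/212 -5 6 E
1 90/353 90/289 2880/102017 45/289 -4 6 N
2 45/193 9/41 -54/7913 9/82 -4 7 W
3 18/53 10/37 -68/1961 5/37 -5 7 S
4 45/116 45/106 225/12296 45/212 -5 6 E
5 90/353 90/289 2880/102017 45/289 -4 6 N
final -4 7 W

n=0: pose=(-5,6,E); sL=45/116, sR=45/106; mL=225/12296, mR=45/212; mL+mR=2835/12296 → advance +1; mR−mL=45/232 → turn +1·90°
n=1: pose=(-4,6,N); sL=90/353, sR=90/289; mL=2880/102017, mR=45/289; mL+mR=18765/102017 → advance +1; mR−mL=45/353 → turn +1·90°
n=2: pose=(-4,7,W); sL=45/193, sR=9/41; mL=-54/7913, mR=9/82; mL+mR=1629/15826 → advance +1; mR−mL=45/386 → turn +1·90°
n=3: pose=(-5,7,S); sL=18/53, sR=10/37; mL=-68/1961, mR=5/37; mL+mR=197/1961 → advance +1; mR−mL=9/53 → turn +1·90°
n=4: pose=(-5,6,E); sL=45/116, sR=45/106; mL=225/12296, mR=45/212; mL+mR=2835/12296 → advance +1; mR−mL=45/232 → turn +1·90°
n=5: pose=(-4,6,N); sL=90/353, sR=90/289; mL=2880/102017, mR=45/289; mL+mR=18765/102017 → advance +1; mR−mL=45/353 → turn +1·90°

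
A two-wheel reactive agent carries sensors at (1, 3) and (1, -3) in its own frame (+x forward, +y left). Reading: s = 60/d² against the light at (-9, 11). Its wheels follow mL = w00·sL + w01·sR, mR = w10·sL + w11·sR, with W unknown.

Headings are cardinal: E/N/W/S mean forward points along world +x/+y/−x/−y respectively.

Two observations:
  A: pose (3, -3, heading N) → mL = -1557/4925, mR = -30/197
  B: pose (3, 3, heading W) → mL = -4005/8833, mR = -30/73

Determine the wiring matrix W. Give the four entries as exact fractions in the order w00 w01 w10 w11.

obs A: pose=(3,-3,N) → sL=6/25, sR=30/197, mL=-1557/4925, mR=-30/197
obs B: pose=(3,3,W) → sL=30/121, sR=30/73, mL=-4005/8833, mR=-30/73
sensor matrix S = [[6/25, 30/197], [30/121, 30/73]]; det S = 529632/8700505
solve [mL_A; mL_B] = S·[w00; w01] and [mR_A; mR_B] = S·[w10; w11]:
  w00 = -1, w01 = -1/2, w10 = 0, w11 = -1

-1 -1/2 0 -1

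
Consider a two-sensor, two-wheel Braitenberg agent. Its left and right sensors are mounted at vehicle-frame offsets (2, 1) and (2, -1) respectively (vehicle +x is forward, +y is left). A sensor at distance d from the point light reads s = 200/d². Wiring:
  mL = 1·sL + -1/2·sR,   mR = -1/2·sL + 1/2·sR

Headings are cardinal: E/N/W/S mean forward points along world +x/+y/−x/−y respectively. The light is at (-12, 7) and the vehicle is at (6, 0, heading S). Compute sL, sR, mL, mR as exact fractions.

left sensor world pos  = (7, -2); dL² = 442
right sensor world pos = (5, -2); dR² = 370
sL = 200/442 = 100/221
sR = 200/370 = 20/37
mL = 1·sL + -1/2·sR = 1490/8177
mR = -1/2·sL + 1/2·sR = 360/8177

100/221 20/37 1490/8177 360/8177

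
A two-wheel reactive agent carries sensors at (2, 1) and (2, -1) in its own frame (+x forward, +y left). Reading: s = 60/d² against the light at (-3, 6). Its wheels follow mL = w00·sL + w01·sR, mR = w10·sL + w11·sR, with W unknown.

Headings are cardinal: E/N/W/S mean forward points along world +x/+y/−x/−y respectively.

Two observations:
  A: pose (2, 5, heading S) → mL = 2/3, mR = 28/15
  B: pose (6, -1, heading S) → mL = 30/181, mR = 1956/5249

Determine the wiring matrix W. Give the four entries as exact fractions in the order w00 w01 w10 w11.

1/2 0 1/2 1/2

obs A: pose=(2,5,S) → sL=4/3, sR=12/5, mL=2/3, mR=28/15
obs B: pose=(6,-1,S) → sL=60/181, sR=12/29, mL=30/181, mR=1956/5249
sensor matrix S = [[4/3, 12/5], [60/181, 12/29]]; det S = -1280/5249
solve [mL_A; mL_B] = S·[w00; w01] and [mR_A; mR_B] = S·[w10; w11]:
  w00 = 1/2, w01 = 0, w10 = 1/2, w11 = 1/2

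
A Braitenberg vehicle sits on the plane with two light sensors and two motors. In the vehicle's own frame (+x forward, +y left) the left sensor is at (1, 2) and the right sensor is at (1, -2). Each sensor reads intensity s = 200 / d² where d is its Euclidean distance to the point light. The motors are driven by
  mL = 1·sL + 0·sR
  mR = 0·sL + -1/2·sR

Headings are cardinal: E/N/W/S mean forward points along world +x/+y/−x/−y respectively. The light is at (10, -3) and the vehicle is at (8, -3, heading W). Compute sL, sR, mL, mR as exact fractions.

left sensor world pos  = (7, -5); dL² = 13
right sensor world pos = (7, -1); dR² = 13
sL = 200/13 = 200/13
sR = 200/13 = 200/13
mL = 1·sL + 0·sR = 200/13
mR = 0·sL + -1/2·sR = -100/13

200/13 200/13 200/13 -100/13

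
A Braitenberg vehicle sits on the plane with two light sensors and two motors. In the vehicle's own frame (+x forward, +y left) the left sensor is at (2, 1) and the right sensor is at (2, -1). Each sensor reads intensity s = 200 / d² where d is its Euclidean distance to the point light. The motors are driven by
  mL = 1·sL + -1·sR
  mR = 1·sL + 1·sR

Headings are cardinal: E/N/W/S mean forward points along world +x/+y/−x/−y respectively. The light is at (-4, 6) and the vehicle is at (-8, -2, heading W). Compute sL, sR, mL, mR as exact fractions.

left sensor world pos  = (-10, -3); dL² = 117
right sensor world pos = (-10, -1); dR² = 85
sL = 200/117 = 200/117
sR = 200/85 = 40/17
mL = 1·sL + -1·sR = -1280/1989
mR = 1·sL + 1·sR = 8080/1989

200/117 40/17 -1280/1989 8080/1989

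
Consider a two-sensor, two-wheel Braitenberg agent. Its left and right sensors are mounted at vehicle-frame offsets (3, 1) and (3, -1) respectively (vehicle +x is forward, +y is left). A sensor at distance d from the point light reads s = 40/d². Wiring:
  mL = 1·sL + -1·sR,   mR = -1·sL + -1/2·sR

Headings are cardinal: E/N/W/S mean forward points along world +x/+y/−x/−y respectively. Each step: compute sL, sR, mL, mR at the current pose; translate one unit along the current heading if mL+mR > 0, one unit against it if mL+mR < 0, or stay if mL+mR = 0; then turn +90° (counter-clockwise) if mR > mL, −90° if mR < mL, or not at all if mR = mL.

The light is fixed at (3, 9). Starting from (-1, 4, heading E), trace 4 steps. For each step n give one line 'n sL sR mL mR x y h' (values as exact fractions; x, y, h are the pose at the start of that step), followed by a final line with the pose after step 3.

n=0: pose=(-1,4,E); sL=40/17, sR=40/37; mL=800/629, mR=-1820/629; mL+mR=-60/37 → advance -1; mR−mL=-2620/629 → turn -1·90°
n=1: pose=(-2,4,S); sL=1/2, sR=2/5; mL=1/10, mR=-7/10; mL+mR=-3/5 → advance -1; mR−mL=-4/5 → turn -1·90°
n=2: pose=(-2,5,W); sL=40/89, sR=40/73; mL=-640/6497, mR=-4700/6497; mL+mR=-60/73 → advance -1; mR−mL=-4060/6497 → turn -1·90°
n=3: pose=(-1,5,N); sL=20/13, sR=4; mL=-32/13, mR=-46/13; mL+mR=-6 → advance -1; mR−mL=-14/13 → turn -1·90°

0 40/17 40/37 800/629 -1820/629 -1 4 E
1 1/2 2/5 1/10 -7/10 -2 4 S
2 40/89 40/73 -640/6497 -4700/6497 -2 5 W
3 20/13 4 -32/13 -46/13 -1 5 N
final -1 4 E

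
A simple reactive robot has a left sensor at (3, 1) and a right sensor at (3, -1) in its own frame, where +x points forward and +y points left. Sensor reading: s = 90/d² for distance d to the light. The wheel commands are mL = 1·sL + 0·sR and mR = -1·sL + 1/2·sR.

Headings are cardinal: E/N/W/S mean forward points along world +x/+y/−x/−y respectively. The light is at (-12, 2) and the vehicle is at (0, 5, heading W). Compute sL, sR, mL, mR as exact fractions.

18/17 90/97 18/17 -981/1649

left sensor world pos  = (-3, 4); dL² = 85
right sensor world pos = (-3, 6); dR² = 97
sL = 90/85 = 18/17
sR = 90/97 = 90/97
mL = 1·sL + 0·sR = 18/17
mR = -1·sL + 1/2·sR = -981/1649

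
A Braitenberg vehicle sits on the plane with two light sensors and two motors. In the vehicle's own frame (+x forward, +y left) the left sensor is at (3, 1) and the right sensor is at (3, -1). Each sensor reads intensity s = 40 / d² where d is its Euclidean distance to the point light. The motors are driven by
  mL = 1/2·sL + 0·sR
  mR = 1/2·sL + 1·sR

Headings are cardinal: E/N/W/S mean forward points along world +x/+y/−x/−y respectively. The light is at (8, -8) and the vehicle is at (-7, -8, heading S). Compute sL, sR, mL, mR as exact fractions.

left sensor world pos  = (-6, -11); dL² = 205
right sensor world pos = (-8, -11); dR² = 265
sL = 40/205 = 8/41
sR = 40/265 = 8/53
mL = 1/2·sL + 0·sR = 4/41
mR = 1/2·sL + 1·sR = 540/2173

8/41 8/53 4/41 540/2173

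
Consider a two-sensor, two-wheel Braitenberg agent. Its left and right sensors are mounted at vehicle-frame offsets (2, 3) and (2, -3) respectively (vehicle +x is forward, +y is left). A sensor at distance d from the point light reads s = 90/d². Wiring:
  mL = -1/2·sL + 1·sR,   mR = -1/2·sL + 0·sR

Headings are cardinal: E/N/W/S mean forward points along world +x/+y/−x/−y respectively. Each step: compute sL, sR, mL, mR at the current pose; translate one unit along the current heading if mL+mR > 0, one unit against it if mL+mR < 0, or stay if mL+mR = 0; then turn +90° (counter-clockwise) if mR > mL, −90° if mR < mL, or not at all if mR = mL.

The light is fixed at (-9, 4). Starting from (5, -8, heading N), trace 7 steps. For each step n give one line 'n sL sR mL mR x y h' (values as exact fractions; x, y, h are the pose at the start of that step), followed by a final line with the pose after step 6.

0 90/221 90/389 2385/85969 -45/221 5 -8 N
1 45/178 45/256 1125/22784 -45/356 5 -9 E
2 90/481 18/65 441/2405 -45/481 4 -9 S
3 9/41 45/121 2601/9922 -9/82 4 -10 W
4 2/5 10/41 9/205 -1/5 3 -10 N
5 9/34 9/52 9/221 -9/68 3 -11 E
6 18/97 90/353 5553/34241 -9/97 2 -11 S
final 2 -12 W

n=0: pose=(5,-8,N); sL=90/221, sR=90/389; mL=2385/85969, mR=-45/221; mL+mR=-15120/85969 → advance -1; mR−mL=-90/389 → turn -1·90°
n=1: pose=(5,-9,E); sL=45/178, sR=45/256; mL=1125/22784, mR=-45/356; mL+mR=-1755/22784 → advance -1; mR−mL=-45/256 → turn -1·90°
n=2: pose=(4,-9,S); sL=90/481, sR=18/65; mL=441/2405, mR=-45/481; mL+mR=216/2405 → advance +1; mR−mL=-18/65 → turn -1·90°
n=3: pose=(4,-10,W); sL=9/41, sR=45/121; mL=2601/9922, mR=-9/82; mL+mR=756/4961 → advance +1; mR−mL=-45/121 → turn -1·90°
n=4: pose=(3,-10,N); sL=2/5, sR=10/41; mL=9/205, mR=-1/5; mL+mR=-32/205 → advance -1; mR−mL=-10/41 → turn -1·90°
n=5: pose=(3,-11,E); sL=9/34, sR=9/52; mL=9/221, mR=-9/68; mL+mR=-81/884 → advance -1; mR−mL=-9/52 → turn -1·90°
n=6: pose=(2,-11,S); sL=18/97, sR=90/353; mL=5553/34241, mR=-9/97; mL+mR=2376/34241 → advance +1; mR−mL=-90/353 → turn -1·90°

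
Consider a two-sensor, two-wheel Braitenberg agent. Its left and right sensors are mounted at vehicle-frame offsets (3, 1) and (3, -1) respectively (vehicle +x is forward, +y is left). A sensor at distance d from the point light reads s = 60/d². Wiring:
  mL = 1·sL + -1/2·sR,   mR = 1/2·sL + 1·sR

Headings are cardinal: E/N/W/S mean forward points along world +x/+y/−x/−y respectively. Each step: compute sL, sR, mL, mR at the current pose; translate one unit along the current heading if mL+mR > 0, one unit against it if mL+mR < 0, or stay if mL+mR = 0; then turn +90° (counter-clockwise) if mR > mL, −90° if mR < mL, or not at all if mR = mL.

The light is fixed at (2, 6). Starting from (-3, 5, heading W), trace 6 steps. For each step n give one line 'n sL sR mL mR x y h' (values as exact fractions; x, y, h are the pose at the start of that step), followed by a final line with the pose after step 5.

0 15/17 15/16 225/544 375/272 -3 5 W
1 60/41 12/13 534/533 882/533 -4 5 S
2 6 10/3 13/3 19/3 -4 4 E
3 60/37 60/17 -90/629 2730/629 -3 4 N
4 15/17 15/16 225/544 375/272 -3 5 W
5 60/41 12/13 534/533 882/533 -4 5 S
final -4 4 E

n=0: pose=(-3,5,W); sL=15/17, sR=15/16; mL=225/544, mR=375/272; mL+mR=975/544 → advance +1; mR−mL=525/544 → turn +1·90°
n=1: pose=(-4,5,S); sL=60/41, sR=12/13; mL=534/533, mR=882/533; mL+mR=1416/533 → advance +1; mR−mL=348/533 → turn +1·90°
n=2: pose=(-4,4,E); sL=6, sR=10/3; mL=13/3, mR=19/3; mL+mR=32/3 → advance +1; mR−mL=2 → turn +1·90°
n=3: pose=(-3,4,N); sL=60/37, sR=60/17; mL=-90/629, mR=2730/629; mL+mR=2640/629 → advance +1; mR−mL=2820/629 → turn +1·90°
n=4: pose=(-3,5,W); sL=15/17, sR=15/16; mL=225/544, mR=375/272; mL+mR=975/544 → advance +1; mR−mL=525/544 → turn +1·90°
n=5: pose=(-4,5,S); sL=60/41, sR=12/13; mL=534/533, mR=882/533; mL+mR=1416/533 → advance +1; mR−mL=348/533 → turn +1·90°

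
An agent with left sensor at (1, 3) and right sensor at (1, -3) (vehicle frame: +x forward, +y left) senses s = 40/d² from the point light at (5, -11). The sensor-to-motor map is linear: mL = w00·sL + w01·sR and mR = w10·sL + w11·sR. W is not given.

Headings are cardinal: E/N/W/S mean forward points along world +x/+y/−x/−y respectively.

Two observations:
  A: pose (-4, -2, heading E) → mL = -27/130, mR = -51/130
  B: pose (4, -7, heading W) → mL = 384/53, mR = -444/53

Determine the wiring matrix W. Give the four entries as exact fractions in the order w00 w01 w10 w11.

1 -1 -1 -1/2

obs A: pose=(-4,-2,E) → sL=5/26, sR=2/5, mL=-27/130, mR=-51/130
obs B: pose=(4,-7,W) → sL=8, sR=40/53, mL=384/53, mR=-444/53
sensor matrix S = [[5/26, 2/5], [8, 40/53]]; det S = -10524/3445
solve [mL_A; mL_B] = S·[w00; w01] and [mR_A; mR_B] = S·[w10; w11]:
  w00 = 1, w01 = -1, w10 = -1, w11 = -1/2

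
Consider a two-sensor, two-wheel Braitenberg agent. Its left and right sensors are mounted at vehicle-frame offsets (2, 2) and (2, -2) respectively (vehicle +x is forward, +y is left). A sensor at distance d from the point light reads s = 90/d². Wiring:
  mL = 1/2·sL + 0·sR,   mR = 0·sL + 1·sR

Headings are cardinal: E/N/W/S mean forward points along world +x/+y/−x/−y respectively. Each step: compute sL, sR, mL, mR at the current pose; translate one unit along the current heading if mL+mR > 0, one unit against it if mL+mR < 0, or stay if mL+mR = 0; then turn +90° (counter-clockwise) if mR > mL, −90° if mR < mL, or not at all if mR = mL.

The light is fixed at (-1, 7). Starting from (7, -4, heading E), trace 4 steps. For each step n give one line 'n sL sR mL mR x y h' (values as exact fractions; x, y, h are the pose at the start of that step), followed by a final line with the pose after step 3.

0 90/181 90/269 45/181 90/269 7 -4 E
1 9/13 45/101 9/26 45/101 8 -4 N
2 90/193 90/113 45/193 90/113 8 -3 W
3 45/122 1/2 45/244 1/2 7 -3 S
final 7 -4 E

n=0: pose=(7,-4,E); sL=90/181, sR=90/269; mL=45/181, mR=90/269; mL+mR=28395/48689 → advance +1; mR−mL=4185/48689 → turn +1·90°
n=1: pose=(8,-4,N); sL=9/13, sR=45/101; mL=9/26, mR=45/101; mL+mR=2079/2626 → advance +1; mR−mL=261/2626 → turn +1·90°
n=2: pose=(8,-3,W); sL=90/193, sR=90/113; mL=45/193, mR=90/113; mL+mR=22455/21809 → advance +1; mR−mL=12285/21809 → turn +1·90°
n=3: pose=(7,-3,S); sL=45/122, sR=1/2; mL=45/244, mR=1/2; mL+mR=167/244 → advance +1; mR−mL=77/244 → turn +1·90°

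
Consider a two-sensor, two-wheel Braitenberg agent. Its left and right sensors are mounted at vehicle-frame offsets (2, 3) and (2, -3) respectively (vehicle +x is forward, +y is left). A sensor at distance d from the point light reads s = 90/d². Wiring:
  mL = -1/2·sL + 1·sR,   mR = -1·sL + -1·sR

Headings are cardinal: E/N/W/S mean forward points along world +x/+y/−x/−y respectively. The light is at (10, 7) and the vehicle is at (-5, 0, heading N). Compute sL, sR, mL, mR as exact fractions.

left sensor world pos  = (-8, 2); dL² = 349
right sensor world pos = (-2, 2); dR² = 169
sL = 90/349 = 90/349
sR = 90/169 = 90/169
mL = -1/2·sL + 1·sR = 23805/58981
mR = -1·sL + -1·sR = -46620/58981

90/349 90/169 23805/58981 -46620/58981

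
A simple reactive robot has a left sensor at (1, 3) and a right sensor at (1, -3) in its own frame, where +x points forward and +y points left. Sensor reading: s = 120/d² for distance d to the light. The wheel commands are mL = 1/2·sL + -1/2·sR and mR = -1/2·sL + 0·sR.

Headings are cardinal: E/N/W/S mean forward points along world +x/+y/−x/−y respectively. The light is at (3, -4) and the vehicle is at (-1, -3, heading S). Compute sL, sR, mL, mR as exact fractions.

left sensor world pos  = (2, -4); dL² = 1
right sensor world pos = (-4, -4); dR² = 49
sL = 120/1 = 120
sR = 120/49 = 120/49
mL = 1/2·sL + -1/2·sR = 2880/49
mR = -1/2·sL + 0·sR = -60

120 120/49 2880/49 -60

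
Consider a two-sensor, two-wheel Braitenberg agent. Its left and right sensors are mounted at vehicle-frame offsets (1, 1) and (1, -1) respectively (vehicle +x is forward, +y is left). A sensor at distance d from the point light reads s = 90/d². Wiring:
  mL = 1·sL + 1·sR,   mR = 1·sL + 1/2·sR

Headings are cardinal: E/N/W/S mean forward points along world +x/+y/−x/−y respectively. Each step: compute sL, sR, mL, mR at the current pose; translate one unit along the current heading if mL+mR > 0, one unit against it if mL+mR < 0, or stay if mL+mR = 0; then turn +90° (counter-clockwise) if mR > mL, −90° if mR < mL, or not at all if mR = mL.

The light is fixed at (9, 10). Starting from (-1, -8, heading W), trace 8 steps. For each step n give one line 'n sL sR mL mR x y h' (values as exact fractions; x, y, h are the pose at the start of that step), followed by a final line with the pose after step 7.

n=0: pose=(-1,-8,W); sL=45/241, sR=9/41; mL=4014/9881, mR=5859/19762; mL+mR=13887/19762 → advance +1; mR−mL=-9/82 → turn -1·90°
n=1: pose=(-2,-8,N); sL=90/433, sR=90/389; mL=73980/168437, mR=54495/168437; mL+mR=128475/168437 → advance +1; mR−mL=-45/389 → turn -1·90°
n=2: pose=(-2,-7,E); sL=45/178, sR=45/212; mL=8775/18868, mR=13545/37736; mL+mR=31095/37736 → advance +1; mR−mL=-45/424 → turn -1·90°
n=3: pose=(-1,-7,S); sL=2/9, sR=18/89; mL=340/801, mR=259/801; mL+mR=599/801 → advance +1; mR−mL=-9/89 → turn -1·90°
n=4: pose=(-1,-8,W); sL=45/241, sR=9/41; mL=4014/9881, mR=5859/19762; mL+mR=13887/19762 → advance +1; mR−mL=-9/82 → turn -1·90°
n=5: pose=(-2,-8,N); sL=90/433, sR=90/389; mL=73980/168437, mR=54495/168437; mL+mR=128475/168437 → advance +1; mR−mL=-45/389 → turn -1·90°
n=6: pose=(-2,-7,E); sL=45/178, sR=45/212; mL=8775/18868, mR=13545/37736; mL+mR=31095/37736 → advance +1; mR−mL=-45/424 → turn -1·90°
n=7: pose=(-1,-7,S); sL=2/9, sR=18/89; mL=340/801, mR=259/801; mL+mR=599/801 → advance +1; mR−mL=-9/89 → turn -1·90°

0 45/241 9/41 4014/9881 5859/19762 -1 -8 W
1 90/433 90/389 73980/168437 54495/168437 -2 -8 N
2 45/178 45/212 8775/18868 13545/37736 -2 -7 E
3 2/9 18/89 340/801 259/801 -1 -7 S
4 45/241 9/41 4014/9881 5859/19762 -1 -8 W
5 90/433 90/389 73980/168437 54495/168437 -2 -8 N
6 45/178 45/212 8775/18868 13545/37736 -2 -7 E
7 2/9 18/89 340/801 259/801 -1 -7 S
final -1 -8 W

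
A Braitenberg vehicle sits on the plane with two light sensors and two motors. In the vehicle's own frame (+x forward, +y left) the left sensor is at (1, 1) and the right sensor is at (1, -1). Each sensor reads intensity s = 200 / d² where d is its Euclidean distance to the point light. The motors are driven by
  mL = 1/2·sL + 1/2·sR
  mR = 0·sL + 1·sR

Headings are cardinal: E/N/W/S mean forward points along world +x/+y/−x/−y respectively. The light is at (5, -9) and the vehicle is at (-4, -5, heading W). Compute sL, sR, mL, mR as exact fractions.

200/109 8/5 936/545 8/5

left sensor world pos  = (-5, -6); dL² = 109
right sensor world pos = (-5, -4); dR² = 125
sL = 200/109 = 200/109
sR = 200/125 = 8/5
mL = 1/2·sL + 1/2·sR = 936/545
mR = 0·sL + 1·sR = 8/5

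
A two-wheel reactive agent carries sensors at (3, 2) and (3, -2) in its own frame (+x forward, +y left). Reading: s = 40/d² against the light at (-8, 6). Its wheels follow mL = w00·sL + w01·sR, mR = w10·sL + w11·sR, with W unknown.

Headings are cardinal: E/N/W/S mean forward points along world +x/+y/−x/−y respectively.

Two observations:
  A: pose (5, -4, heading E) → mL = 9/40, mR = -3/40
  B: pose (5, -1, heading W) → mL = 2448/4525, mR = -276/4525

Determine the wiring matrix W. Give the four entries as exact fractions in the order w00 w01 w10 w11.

obs A: pose=(5,-4,E) → sL=1/8, sR=1/10, mL=9/40, mR=-3/40
obs B: pose=(5,-1,W) → sL=40/181, sR=8/25, mL=2448/4525, mR=-276/4525
sensor matrix S = [[1/8, 1/10], [40/181, 8/25]]; det S = 81/4525
solve [mL_A; mL_B] = S·[w00; w01] and [mR_A; mR_B] = S·[w10; w11]:
  w00 = 1, w01 = 1, w10 = -1, w11 = 1/2

1 1 -1 1/2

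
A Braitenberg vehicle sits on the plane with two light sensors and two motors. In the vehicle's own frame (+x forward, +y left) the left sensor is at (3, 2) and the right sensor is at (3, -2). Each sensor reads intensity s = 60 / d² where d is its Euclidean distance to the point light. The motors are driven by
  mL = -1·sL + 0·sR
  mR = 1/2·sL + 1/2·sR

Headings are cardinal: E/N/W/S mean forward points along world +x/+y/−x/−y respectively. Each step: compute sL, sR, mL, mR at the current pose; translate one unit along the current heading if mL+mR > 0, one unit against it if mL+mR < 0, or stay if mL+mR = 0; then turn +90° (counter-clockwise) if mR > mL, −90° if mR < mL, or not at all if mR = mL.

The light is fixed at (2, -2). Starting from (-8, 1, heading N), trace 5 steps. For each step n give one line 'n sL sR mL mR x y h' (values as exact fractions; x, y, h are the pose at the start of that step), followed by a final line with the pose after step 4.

0 1/3 3/5 -1/3 7/15 -8 1 N
1 60/173 12/41 -60/173 2268/7093 -8 2 W
2 6/5 30/61 -6/5 258/305 -7 2 S
3 12/17 4/3 -12/17 52/51 -7 3 E
4 15/41 3/5 -15/41 99/205 -6 3 N
final -6 4 W

n=0: pose=(-8,1,N); sL=1/3, sR=3/5; mL=-1/3, mR=7/15; mL+mR=2/15 → advance +1; mR−mL=4/5 → turn +1·90°
n=1: pose=(-8,2,W); sL=60/173, sR=12/41; mL=-60/173, mR=2268/7093; mL+mR=-192/7093 → advance -1; mR−mL=4728/7093 → turn +1·90°
n=2: pose=(-7,2,S); sL=6/5, sR=30/61; mL=-6/5, mR=258/305; mL+mR=-108/305 → advance -1; mR−mL=624/305 → turn +1·90°
n=3: pose=(-7,3,E); sL=12/17, sR=4/3; mL=-12/17, mR=52/51; mL+mR=16/51 → advance +1; mR−mL=88/51 → turn +1·90°
n=4: pose=(-6,3,N); sL=15/41, sR=3/5; mL=-15/41, mR=99/205; mL+mR=24/205 → advance +1; mR−mL=174/205 → turn +1·90°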